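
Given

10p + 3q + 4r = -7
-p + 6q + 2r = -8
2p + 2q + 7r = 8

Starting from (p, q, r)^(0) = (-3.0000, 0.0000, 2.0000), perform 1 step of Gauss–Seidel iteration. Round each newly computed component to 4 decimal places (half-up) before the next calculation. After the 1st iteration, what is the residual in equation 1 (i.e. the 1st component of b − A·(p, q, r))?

5.8928

Iteration 1:
  p = (-7 - (3)·0.0000 - (4)·2.0000) / (10) = -1.5000
  q = (-8 - (-1)·-1.5000 - (2)·2.0000) / (6) = -2.2500
  r = (8 - (2)·-1.5000 - (2)·-2.2500) / (7) = 2.2143
Residual b − A·x = (5.8928, -0.4286, -0.0001)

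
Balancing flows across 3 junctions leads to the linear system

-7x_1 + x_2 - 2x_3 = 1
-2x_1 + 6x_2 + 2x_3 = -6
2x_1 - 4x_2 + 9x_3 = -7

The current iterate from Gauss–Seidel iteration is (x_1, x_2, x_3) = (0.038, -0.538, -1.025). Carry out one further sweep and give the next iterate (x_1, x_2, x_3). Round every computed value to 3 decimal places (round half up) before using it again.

One sweep:
  x_1 = (1 - (1)·-0.538 - (-2)·-1.025) / (-7) = 0.073
  x_2 = (-6 - (-2)·0.073 - (2)·-1.025) / (6) = -0.634
  x_3 = (-7 - (2)·0.073 - (-4)·-0.634) / (9) = -1.076

(0.073, -0.634, -1.076)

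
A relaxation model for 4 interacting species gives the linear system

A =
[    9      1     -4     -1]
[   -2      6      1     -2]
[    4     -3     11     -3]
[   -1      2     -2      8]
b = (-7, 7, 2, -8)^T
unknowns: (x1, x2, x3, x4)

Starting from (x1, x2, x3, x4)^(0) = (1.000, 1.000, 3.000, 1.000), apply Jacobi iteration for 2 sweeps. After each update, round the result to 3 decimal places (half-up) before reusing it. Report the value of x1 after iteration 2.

-0.806

Iteration 1:
  x1 = (-7 - (1)·1.000 - (-4)·3.000 - (-1)·1.000) / (9) = 0.556
  x2 = (7 - (-2)·1.000 - (1)·3.000 - (-2)·1.000) / (6) = 1.333
  x3 = (2 - (4)·1.000 - (-3)·1.000 - (-3)·1.000) / (11) = 0.364
  x4 = (-8 - (-1)·1.000 - (2)·1.000 - (-2)·3.000) / (8) = -0.375
Iteration 2:
  x1 = (-7 - (1)·1.333 - (-4)·0.364 - (-1)·-0.375) / (9) = -0.806
  x2 = (7 - (-2)·0.556 - (1)·0.364 - (-2)·-0.375) / (6) = 1.166
  x3 = (2 - (4)·0.556 - (-3)·1.333 - (-3)·-0.375) / (11) = 0.241
  x4 = (-8 - (-1)·0.556 - (2)·1.333 - (-2)·0.364) / (8) = -1.173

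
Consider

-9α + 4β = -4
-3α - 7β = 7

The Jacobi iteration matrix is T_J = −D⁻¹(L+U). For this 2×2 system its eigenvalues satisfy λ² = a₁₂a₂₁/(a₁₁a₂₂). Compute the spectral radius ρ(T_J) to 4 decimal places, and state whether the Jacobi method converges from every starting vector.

a₁₂a₂₁/(a₁₁a₂₂) = (4)·(-3) / ((-9)·(-7)) = -0.190476
ρ = √|-0.190476| = √0.190476 = 0.4364
ρ < 1, so Jacobi converges

0.4364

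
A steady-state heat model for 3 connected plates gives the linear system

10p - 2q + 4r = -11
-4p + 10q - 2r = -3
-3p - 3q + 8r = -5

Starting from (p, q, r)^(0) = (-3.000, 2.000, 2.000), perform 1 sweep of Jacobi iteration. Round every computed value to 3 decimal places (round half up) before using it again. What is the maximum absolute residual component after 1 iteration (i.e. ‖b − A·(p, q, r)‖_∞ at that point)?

Iteration 1:
  p = (-11 - (-2)·2.000 - (4)·2.000) / (10) = -1.500
  q = (-3 - (-4)·-3.000 - (-2)·2.000) / (10) = -1.100
  r = (-5 - (-3)·-3.000 - (-3)·2.000) / (8) = -1.000
Residual b − A·x = (5.800, 0.000, -4.800); ∞-norm = 5.800

5.800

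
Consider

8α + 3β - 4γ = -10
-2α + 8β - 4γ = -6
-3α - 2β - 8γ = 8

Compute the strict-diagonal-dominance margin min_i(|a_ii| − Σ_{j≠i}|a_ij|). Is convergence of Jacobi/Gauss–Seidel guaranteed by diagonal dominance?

row 1: |8| − (3+4) = 1
row 2: |8| − (2+4) = 2
row 3: |-8| − (3+2) = 3
minimum over rows = 1 → strictly diagonally dominant (convergence guaranteed)

1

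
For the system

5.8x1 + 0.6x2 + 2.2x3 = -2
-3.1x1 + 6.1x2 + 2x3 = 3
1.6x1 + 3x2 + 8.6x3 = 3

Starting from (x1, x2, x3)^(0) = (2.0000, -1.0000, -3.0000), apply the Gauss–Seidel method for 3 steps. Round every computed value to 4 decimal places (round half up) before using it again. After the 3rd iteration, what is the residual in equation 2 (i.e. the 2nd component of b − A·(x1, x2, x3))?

-0.2646

Iteration 1:
  x1 = (-2 - (0.6)·-1.0000 - (2.2)·-3.0000) / (5.8) = 0.8966
  x2 = (3 - (-3.1)·0.8966 - (2)·-3.0000) / (6.1) = 1.9311
  x3 = (3 - (1.6)·0.8966 - (3)·1.9311) / (8.6) = -0.4916
Iteration 2:
  x1 = (-2 - (0.6)·1.9311 - (2.2)·-0.4916) / (5.8) = -0.3581
  x2 = (3 - (-3.1)·-0.3581 - (2)·-0.4916) / (6.1) = 0.4710
  x3 = (3 - (1.6)·-0.3581 - (3)·0.4710) / (8.6) = 0.2512
Iteration 3:
  x1 = (-2 - (0.6)·0.4710 - (2.2)·0.2512) / (5.8) = -0.4888
  x2 = (3 - (-3.1)·-0.4888 - (2)·0.2512) / (6.1) = 0.1610
  x3 = (3 - (1.6)·-0.4888 - (3)·0.1610) / (8.6) = 0.3836
Residual b − A·x = (-0.1055, -0.2646, 0.0001)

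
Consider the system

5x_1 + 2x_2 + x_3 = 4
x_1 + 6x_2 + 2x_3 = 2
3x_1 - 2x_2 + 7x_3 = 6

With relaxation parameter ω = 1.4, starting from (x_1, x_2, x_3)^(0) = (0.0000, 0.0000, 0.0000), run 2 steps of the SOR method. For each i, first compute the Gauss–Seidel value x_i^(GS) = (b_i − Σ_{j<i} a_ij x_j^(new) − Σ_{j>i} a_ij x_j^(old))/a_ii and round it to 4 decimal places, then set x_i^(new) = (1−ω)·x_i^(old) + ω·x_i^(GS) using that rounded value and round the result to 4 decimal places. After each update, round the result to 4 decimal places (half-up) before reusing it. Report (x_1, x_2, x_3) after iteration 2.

Iteration 1:
  x_1: GS value = (4 - (2)·0.0000 - (1)·0.0000) / (5) = 0.8000;  x_1 ← (1−ω)·0.0000 + ω·0.8000 = 1.1200
  x_2: GS value = (2 - (1)·1.1200 - (2)·0.0000) / (6) = 0.1467;  x_2 ← (1−ω)·0.0000 + ω·0.1467 = 0.2054
  x_3: GS value = (6 - (3)·1.1200 - (-2)·0.2054) / (7) = 0.4358;  x_3 ← (1−ω)·0.0000 + ω·0.4358 = 0.6101
Iteration 2:
  x_1: GS value = (4 - (2)·0.2054 - (1)·0.6101) / (5) = 0.5958;  x_1 ← (1−ω)·1.1200 + ω·0.5958 = 0.3861
  x_2: GS value = (2 - (1)·0.3861 - (2)·0.6101) / (6) = 0.0656;  x_2 ← (1−ω)·0.2054 + ω·0.0656 = 0.0097
  x_3: GS value = (6 - (3)·0.3861 - (-2)·0.0097) / (7) = 0.6944;  x_3 ← (1−ω)·0.6101 + ω·0.6944 = 0.7281

(0.3861, 0.0097, 0.7281)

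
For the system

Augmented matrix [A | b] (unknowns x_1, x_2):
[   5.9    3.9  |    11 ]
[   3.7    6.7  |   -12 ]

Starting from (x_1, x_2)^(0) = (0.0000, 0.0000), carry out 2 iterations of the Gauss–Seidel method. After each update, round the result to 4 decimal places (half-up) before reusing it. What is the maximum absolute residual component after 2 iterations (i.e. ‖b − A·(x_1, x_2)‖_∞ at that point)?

4.0157

Iteration 1:
  x_1 = (11 - (3.9)·0.0000) / (5.9) = 1.8644
  x_2 = (-12 - (3.7)·1.8644) / (6.7) = -2.8206
Iteration 2:
  x_1 = (11 - (3.9)·-2.8206) / (5.9) = 3.7289
  x_2 = (-12 - (3.7)·3.7289) / (6.7) = -3.8503
Residual b − A·x = (4.0157, 0.0001); ∞-norm = 4.0157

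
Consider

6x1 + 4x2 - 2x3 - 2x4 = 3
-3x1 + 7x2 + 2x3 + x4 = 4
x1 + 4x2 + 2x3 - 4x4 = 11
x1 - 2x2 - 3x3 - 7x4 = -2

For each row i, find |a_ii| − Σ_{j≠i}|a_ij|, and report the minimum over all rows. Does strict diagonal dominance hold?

-7

row 1: |6| − (4+2+2) = -2
row 2: |7| − (3+2+1) = 1
row 3: |2| − (1+4+4) = -7
row 4: |-7| − (1+2+3) = 1
minimum over rows = -7 → not strictly diagonally dominant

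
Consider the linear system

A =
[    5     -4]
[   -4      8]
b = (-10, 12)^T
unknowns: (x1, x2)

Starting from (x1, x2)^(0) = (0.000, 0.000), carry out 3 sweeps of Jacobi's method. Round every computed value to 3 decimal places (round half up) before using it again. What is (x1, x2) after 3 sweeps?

Iteration 1:
  x1 = (-10 - (-4)·0.000) / (5) = -2.000
  x2 = (12 - (-4)·0.000) / (8) = 1.500
Iteration 2:
  x1 = (-10 - (-4)·1.500) / (5) = -0.800
  x2 = (12 - (-4)·-2.000) / (8) = 0.500
Iteration 3:
  x1 = (-10 - (-4)·0.500) / (5) = -1.600
  x2 = (12 - (-4)·-0.800) / (8) = 1.100

(-1.600, 1.100)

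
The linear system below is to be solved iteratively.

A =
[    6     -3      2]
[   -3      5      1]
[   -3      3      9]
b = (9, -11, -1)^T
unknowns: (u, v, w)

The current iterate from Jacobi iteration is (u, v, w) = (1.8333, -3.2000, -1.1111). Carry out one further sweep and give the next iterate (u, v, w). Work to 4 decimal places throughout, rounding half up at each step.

(0.2704, -0.8778, 1.5667)

One sweep:
  u = (9 - (-3)·-3.2000 - (2)·-1.1111) / (6) = 0.2704
  v = (-11 - (-3)·1.8333 - (1)·-1.1111) / (5) = -0.8778
  w = (-1 - (-3)·1.8333 - (3)·-3.2000) / (9) = 1.5667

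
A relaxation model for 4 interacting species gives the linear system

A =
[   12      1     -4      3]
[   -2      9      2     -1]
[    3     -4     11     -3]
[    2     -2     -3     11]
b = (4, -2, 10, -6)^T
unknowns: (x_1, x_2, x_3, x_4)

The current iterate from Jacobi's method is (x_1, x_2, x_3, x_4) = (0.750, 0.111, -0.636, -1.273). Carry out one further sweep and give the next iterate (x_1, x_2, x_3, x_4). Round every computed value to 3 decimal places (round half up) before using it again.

One sweep:
  x_1 = (4 - (1)·0.111 - (-4)·-0.636 - (3)·-1.273) / (12) = 0.430
  x_2 = (-2 - (-2)·0.750 - (2)·-0.636 - (-1)·-1.273) / (9) = -0.056
  x_3 = (10 - (3)·0.750 - (-4)·0.111 - (-3)·-1.273) / (11) = 0.398
  x_4 = (-6 - (2)·0.750 - (-2)·0.111 - (-3)·-0.636) / (11) = -0.835

(0.430, -0.056, 0.398, -0.835)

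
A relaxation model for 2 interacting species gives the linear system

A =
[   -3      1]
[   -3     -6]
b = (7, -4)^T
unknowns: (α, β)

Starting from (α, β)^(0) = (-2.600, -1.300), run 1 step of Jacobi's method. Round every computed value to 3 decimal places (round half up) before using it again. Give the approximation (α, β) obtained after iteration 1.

Iteration 1:
  α = (7 - (1)·-1.300) / (-3) = -2.767
  β = (-4 - (-3)·-2.600) / (-6) = 1.967

(-2.767, 1.967)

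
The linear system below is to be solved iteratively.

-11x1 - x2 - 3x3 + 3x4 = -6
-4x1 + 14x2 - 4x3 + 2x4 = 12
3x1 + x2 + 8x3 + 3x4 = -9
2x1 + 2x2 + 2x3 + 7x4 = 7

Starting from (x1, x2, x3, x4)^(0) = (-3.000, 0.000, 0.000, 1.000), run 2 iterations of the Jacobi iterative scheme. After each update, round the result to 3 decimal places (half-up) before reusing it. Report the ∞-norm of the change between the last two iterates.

Iteration 1:
  x1 = (-6 - (-1)·0.000 - (-3)·0.000 - (3)·1.000) / (-11) = 0.818
  x2 = (12 - (-4)·-3.000 - (-4)·0.000 - (2)·1.000) / (14) = -0.143
  x3 = (-9 - (3)·-3.000 - (1)·0.000 - (3)·1.000) / (8) = -0.375
  x4 = (7 - (2)·-3.000 - (2)·0.000 - (2)·0.000) / (7) = 1.857
Iteration 2:
  x1 = (-6 - (-1)·-0.143 - (-3)·-0.375 - (3)·1.857) / (-11) = 1.167
  x2 = (12 - (-4)·0.818 - (-4)·-0.375 - (2)·1.857) / (14) = 0.718
  x3 = (-9 - (3)·0.818 - (1)·-0.143 - (3)·1.857) / (8) = -2.110
  x4 = (7 - (2)·0.818 - (2)·-0.143 - (2)·-0.375) / (7) = 0.914
Change: (0.349, 0.861, -1.735, -0.943) → max |·| = 1.735

1.735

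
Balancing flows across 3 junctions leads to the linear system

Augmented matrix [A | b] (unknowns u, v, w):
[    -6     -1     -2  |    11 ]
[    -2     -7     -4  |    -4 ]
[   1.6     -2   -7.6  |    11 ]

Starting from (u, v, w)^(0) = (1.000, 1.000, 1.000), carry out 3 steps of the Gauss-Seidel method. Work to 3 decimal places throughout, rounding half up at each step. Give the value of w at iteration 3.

Iteration 1:
  u = (11 - (-1)·1.000 - (-2)·1.000) / (-6) = -2.333
  v = (-4 - (-2)·-2.333 - (-4)·1.000) / (-7) = 0.667
  w = (11 - (1.6)·-2.333 - (-2)·0.667) / (-7.6) = -2.114
Iteration 2:
  u = (11 - (-1)·0.667 - (-2)·-2.114) / (-6) = -1.240
  v = (-4 - (-2)·-1.240 - (-4)·-2.114) / (-7) = 2.134
  w = (11 - (1.6)·-1.240 - (-2)·2.134) / (-7.6) = -2.270
Iteration 3:
  u = (11 - (-1)·2.134 - (-2)·-2.270) / (-6) = -1.432
  v = (-4 - (-2)·-1.432 - (-4)·-2.270) / (-7) = 2.278
  w = (11 - (1.6)·-1.432 - (-2)·2.278) / (-7.6) = -2.348

-2.348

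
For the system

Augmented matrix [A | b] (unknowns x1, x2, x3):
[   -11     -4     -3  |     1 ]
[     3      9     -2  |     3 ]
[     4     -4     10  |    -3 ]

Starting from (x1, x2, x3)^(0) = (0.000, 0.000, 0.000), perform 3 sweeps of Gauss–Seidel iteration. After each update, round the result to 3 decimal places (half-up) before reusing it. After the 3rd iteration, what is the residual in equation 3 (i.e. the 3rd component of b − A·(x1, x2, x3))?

0.000

Iteration 1:
  x1 = (1 - (-4)·0.000 - (-3)·0.000) / (-11) = -0.091
  x2 = (3 - (3)·-0.091 - (-2)·0.000) / (9) = 0.364
  x3 = (-3 - (4)·-0.091 - (-4)·0.364) / (10) = -0.118
Iteration 2:
  x1 = (1 - (-4)·0.364 - (-3)·-0.118) / (-11) = -0.191
  x2 = (3 - (3)·-0.191 - (-2)·-0.118) / (9) = 0.371
  x3 = (-3 - (4)·-0.191 - (-4)·0.371) / (10) = -0.075
Iteration 3:
  x1 = (1 - (-4)·0.371 - (-3)·-0.075) / (-11) = -0.205
  x2 = (3 - (3)·-0.205 - (-2)·-0.075) / (9) = 0.385
  x3 = (-3 - (4)·-0.205 - (-4)·0.385) / (10) = -0.064
Residual b − A·x = (0.093, 0.022, 0.000)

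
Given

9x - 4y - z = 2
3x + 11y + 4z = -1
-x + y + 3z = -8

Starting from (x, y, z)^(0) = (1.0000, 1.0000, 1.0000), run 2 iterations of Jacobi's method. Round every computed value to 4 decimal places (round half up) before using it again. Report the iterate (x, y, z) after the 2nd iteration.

(-0.3973, 0.6667, -2.1650)

Iteration 1:
  x = (2 - (-4)·1.0000 - (-1)·1.0000) / (9) = 0.7778
  y = (-1 - (3)·1.0000 - (4)·1.0000) / (11) = -0.7273
  z = (-8 - (-1)·1.0000 - (1)·1.0000) / (3) = -2.6667
Iteration 2:
  x = (2 - (-4)·-0.7273 - (-1)·-2.6667) / (9) = -0.3973
  y = (-1 - (3)·0.7778 - (4)·-2.6667) / (11) = 0.6667
  z = (-8 - (-1)·0.7778 - (1)·-0.7273) / (3) = -2.1650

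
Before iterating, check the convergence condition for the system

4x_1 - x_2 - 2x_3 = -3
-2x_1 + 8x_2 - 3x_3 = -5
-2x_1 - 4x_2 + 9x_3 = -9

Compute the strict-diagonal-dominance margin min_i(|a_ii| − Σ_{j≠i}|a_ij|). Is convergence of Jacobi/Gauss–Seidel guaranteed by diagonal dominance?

1

row 1: |4| − (1+2) = 1
row 2: |8| − (2+3) = 3
row 3: |9| − (2+4) = 3
minimum over rows = 1 → strictly diagonally dominant (convergence guaranteed)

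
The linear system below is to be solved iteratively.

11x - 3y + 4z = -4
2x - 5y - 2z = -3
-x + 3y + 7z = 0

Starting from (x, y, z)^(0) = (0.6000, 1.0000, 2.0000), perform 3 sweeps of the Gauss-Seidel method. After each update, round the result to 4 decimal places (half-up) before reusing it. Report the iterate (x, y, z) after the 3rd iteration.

Iteration 1:
  x = (-4 - (-3)·1.0000 - (4)·2.0000) / (11) = -0.8182
  y = (-3 - (2)·-0.8182 - (-2)·2.0000) / (-5) = -0.5273
  z = (0 - (-1)·-0.8182 - (3)·-0.5273) / (7) = 0.1091
Iteration 2:
  x = (-4 - (-3)·-0.5273 - (4)·0.1091) / (11) = -0.5471
  y = (-3 - (2)·-0.5471 - (-2)·0.1091) / (-5) = 0.3375
  z = (0 - (-1)·-0.5471 - (3)·0.3375) / (7) = -0.2228
Iteration 3:
  x = (-4 - (-3)·0.3375 - (4)·-0.2228) / (11) = -0.1906
  y = (-3 - (2)·-0.1906 - (-2)·-0.2228) / (-5) = 0.6129
  z = (0 - (-1)·-0.1906 - (3)·0.6129) / (7) = -0.2899

(-0.1906, 0.6129, -0.2899)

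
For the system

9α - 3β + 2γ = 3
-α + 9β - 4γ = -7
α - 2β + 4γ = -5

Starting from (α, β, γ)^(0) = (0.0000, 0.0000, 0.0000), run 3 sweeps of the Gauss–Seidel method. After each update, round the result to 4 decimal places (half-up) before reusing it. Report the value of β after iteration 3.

-1.6805

Iteration 1:
  α = (3 - (-3)·0.0000 - (2)·0.0000) / (9) = 0.3333
  β = (-7 - (-1)·0.3333 - (-4)·0.0000) / (9) = -0.7407
  γ = (-5 - (1)·0.3333 - (-2)·-0.7407) / (4) = -1.7037
Iteration 2:
  α = (3 - (-3)·-0.7407 - (2)·-1.7037) / (9) = 0.4650
  β = (-7 - (-1)·0.4650 - (-4)·-1.7037) / (9) = -1.4833
  γ = (-5 - (1)·0.4650 - (-2)·-1.4833) / (4) = -2.1079
Iteration 3:
  α = (3 - (-3)·-1.4833 - (2)·-2.1079) / (9) = 0.3073
  β = (-7 - (-1)·0.3073 - (-4)·-2.1079) / (9) = -1.6805
  γ = (-5 - (1)·0.3073 - (-2)·-1.6805) / (4) = -2.1671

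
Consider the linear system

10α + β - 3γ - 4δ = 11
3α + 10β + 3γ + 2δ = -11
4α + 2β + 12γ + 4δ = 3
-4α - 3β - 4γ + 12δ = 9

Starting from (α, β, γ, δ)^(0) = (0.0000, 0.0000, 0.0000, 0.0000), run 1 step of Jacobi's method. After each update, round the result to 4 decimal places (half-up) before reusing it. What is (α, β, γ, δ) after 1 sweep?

(1.1000, -1.1000, 0.2500, 0.7500)

Iteration 1:
  α = (11 - (1)·0.0000 - (-3)·0.0000 - (-4)·0.0000) / (10) = 1.1000
  β = (-11 - (3)·0.0000 - (3)·0.0000 - (2)·0.0000) / (10) = -1.1000
  γ = (3 - (4)·0.0000 - (2)·0.0000 - (4)·0.0000) / (12) = 0.2500
  δ = (9 - (-4)·0.0000 - (-3)·0.0000 - (-4)·0.0000) / (12) = 0.7500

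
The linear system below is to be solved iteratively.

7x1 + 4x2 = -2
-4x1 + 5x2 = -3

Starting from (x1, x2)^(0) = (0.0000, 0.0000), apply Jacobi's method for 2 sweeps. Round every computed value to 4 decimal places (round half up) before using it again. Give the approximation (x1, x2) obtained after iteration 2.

(0.0571, -0.8286)

Iteration 1:
  x1 = (-2 - (4)·0.0000) / (7) = -0.2857
  x2 = (-3 - (-4)·0.0000) / (5) = -0.6000
Iteration 2:
  x1 = (-2 - (4)·-0.6000) / (7) = 0.0571
  x2 = (-3 - (-4)·-0.2857) / (5) = -0.8286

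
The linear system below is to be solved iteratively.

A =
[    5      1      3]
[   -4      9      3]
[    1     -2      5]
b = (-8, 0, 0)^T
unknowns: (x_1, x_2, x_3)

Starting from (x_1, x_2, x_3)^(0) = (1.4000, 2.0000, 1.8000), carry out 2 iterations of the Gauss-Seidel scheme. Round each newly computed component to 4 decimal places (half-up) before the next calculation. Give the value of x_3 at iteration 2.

Iteration 1:
  x_1 = (-8 - (1)·2.0000 - (3)·1.8000) / (5) = -3.0800
  x_2 = (0 - (-4)·-3.0800 - (3)·1.8000) / (9) = -1.9689
  x_3 = (0 - (1)·-3.0800 - (-2)·-1.9689) / (5) = -0.1716
Iteration 2:
  x_1 = (-8 - (1)·-1.9689 - (3)·-0.1716) / (5) = -1.1033
  x_2 = (0 - (-4)·-1.1033 - (3)·-0.1716) / (9) = -0.4332
  x_3 = (0 - (1)·-1.1033 - (-2)·-0.4332) / (5) = 0.0474

0.0474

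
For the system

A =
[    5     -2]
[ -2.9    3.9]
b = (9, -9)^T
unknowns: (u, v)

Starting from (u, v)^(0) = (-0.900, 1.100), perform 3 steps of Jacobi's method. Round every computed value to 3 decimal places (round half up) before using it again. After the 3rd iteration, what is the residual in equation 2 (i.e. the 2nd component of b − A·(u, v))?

2.709

Iteration 1:
  u = (9 - (-2)·1.100) / (5) = 2.240
  v = (-9 - (-2.9)·-0.900) / (3.9) = -2.977
Iteration 2:
  u = (9 - (-2)·-2.977) / (5) = 0.609
  v = (-9 - (-2.9)·2.240) / (3.9) = -0.642
Iteration 3:
  u = (9 - (-2)·-0.642) / (5) = 1.543
  v = (-9 - (-2.9)·0.609) / (3.9) = -1.855
Residual b − A·x = (-2.425, 2.709)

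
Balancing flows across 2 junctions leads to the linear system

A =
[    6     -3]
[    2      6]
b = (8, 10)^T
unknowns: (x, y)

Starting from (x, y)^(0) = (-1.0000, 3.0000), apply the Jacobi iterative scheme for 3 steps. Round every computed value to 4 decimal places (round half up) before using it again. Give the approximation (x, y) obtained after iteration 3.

Iteration 1:
  x = (8 - (-3)·3.0000) / (6) = 2.8333
  y = (10 - (2)·-1.0000) / (6) = 2.0000
Iteration 2:
  x = (8 - (-3)·2.0000) / (6) = 2.3333
  y = (10 - (2)·2.8333) / (6) = 0.7222
Iteration 3:
  x = (8 - (-3)·0.7222) / (6) = 1.6944
  y = (10 - (2)·2.3333) / (6) = 0.8889

(1.6944, 0.8889)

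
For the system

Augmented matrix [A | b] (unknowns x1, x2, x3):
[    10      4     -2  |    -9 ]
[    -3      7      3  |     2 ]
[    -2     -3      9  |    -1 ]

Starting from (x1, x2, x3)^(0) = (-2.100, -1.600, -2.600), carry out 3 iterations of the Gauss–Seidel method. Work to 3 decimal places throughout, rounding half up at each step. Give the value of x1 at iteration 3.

-0.878

Iteration 1:
  x1 = (-9 - (4)·-1.600 - (-2)·-2.600) / (10) = -0.780
  x2 = (2 - (-3)·-0.780 - (3)·-2.600) / (7) = 1.066
  x3 = (-1 - (-2)·-0.780 - (-3)·1.066) / (9) = 0.071
Iteration 2:
  x1 = (-9 - (4)·1.066 - (-2)·0.071) / (10) = -1.312
  x2 = (2 - (-3)·-1.312 - (3)·0.071) / (7) = -0.307
  x3 = (-1 - (-2)·-1.312 - (-3)·-0.307) / (9) = -0.505
Iteration 3:
  x1 = (-9 - (4)·-0.307 - (-2)·-0.505) / (10) = -0.878
  x2 = (2 - (-3)·-0.878 - (3)·-0.505) / (7) = 0.126
  x3 = (-1 - (-2)·-0.878 - (-3)·0.126) / (9) = -0.264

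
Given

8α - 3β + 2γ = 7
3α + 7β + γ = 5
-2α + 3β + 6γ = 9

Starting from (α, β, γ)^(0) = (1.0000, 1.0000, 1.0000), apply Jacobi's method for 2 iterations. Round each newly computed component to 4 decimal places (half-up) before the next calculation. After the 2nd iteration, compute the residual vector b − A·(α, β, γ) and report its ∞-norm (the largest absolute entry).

Iteration 1:
  α = (7 - (-3)·1.0000 - (2)·1.0000) / (8) = 1.0000
  β = (5 - (3)·1.0000 - (1)·1.0000) / (7) = 0.1429
  γ = (9 - (-2)·1.0000 - (3)·1.0000) / (6) = 1.3333
Iteration 2:
  α = (7 - (-3)·0.1429 - (2)·1.3333) / (8) = 0.5953
  β = (5 - (3)·1.0000 - (1)·1.3333) / (7) = 0.0952
  γ = (9 - (-2)·1.0000 - (3)·0.1429) / (6) = 1.7619
Residual b − A·x = (-1.0006, 0.7858, -0.6664); ∞-norm = 1.0006

1.0006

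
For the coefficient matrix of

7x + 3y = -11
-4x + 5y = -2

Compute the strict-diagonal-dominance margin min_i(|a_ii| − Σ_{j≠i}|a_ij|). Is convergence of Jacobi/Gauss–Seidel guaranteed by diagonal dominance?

1

row 1: |7| − (3) = 4
row 2: |5| − (4) = 1
minimum over rows = 1 → strictly diagonally dominant (convergence guaranteed)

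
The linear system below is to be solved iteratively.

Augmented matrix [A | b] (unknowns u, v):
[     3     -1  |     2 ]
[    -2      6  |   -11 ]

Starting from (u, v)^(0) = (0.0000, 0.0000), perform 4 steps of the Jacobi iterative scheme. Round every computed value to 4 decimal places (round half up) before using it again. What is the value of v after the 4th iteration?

-1.7901

Iteration 1:
  u = (2 - (-1)·0.0000) / (3) = 0.6667
  v = (-11 - (-2)·0.0000) / (6) = -1.8333
Iteration 2:
  u = (2 - (-1)·-1.8333) / (3) = 0.0556
  v = (-11 - (-2)·0.6667) / (6) = -1.6111
Iteration 3:
  u = (2 - (-1)·-1.6111) / (3) = 0.1296
  v = (-11 - (-2)·0.0556) / (6) = -1.8148
Iteration 4:
  u = (2 - (-1)·-1.8148) / (3) = 0.0617
  v = (-11 - (-2)·0.1296) / (6) = -1.7901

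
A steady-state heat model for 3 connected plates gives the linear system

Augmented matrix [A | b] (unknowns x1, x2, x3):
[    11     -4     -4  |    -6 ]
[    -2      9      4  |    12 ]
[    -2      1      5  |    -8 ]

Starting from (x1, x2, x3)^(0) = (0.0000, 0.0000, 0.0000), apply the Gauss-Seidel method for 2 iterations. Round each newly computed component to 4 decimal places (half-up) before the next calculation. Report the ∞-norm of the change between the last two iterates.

Iteration 1:
  x1 = (-6 - (-4)·0.0000 - (-4)·0.0000) / (11) = -0.5455
  x2 = (12 - (-2)·-0.5455 - (4)·0.0000) / (9) = 1.2121
  x3 = (-8 - (-2)·-0.5455 - (1)·1.2121) / (5) = -2.0606
Iteration 2:
  x1 = (-6 - (-4)·1.2121 - (-4)·-2.0606) / (11) = -0.8540
  x2 = (12 - (-2)·-0.8540 - (4)·-2.0606) / (9) = 2.0594
  x3 = (-8 - (-2)·-0.8540 - (1)·2.0594) / (5) = -2.3535
Change: (-0.3085, 0.8473, -0.2929) → max |·| = 0.8473

0.8473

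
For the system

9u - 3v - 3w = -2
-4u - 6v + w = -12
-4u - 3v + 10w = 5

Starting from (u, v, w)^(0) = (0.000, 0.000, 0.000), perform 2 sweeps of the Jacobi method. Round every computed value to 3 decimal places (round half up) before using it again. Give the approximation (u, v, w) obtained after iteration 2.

Iteration 1:
  u = (-2 - (-3)·0.000 - (-3)·0.000) / (9) = -0.222
  v = (-12 - (-4)·0.000 - (1)·0.000) / (-6) = 2.000
  w = (5 - (-4)·0.000 - (-3)·0.000) / (10) = 0.500
Iteration 2:
  u = (-2 - (-3)·2.000 - (-3)·0.500) / (9) = 0.611
  v = (-12 - (-4)·-0.222 - (1)·0.500) / (-6) = 2.231
  w = (5 - (-4)·-0.222 - (-3)·2.000) / (10) = 1.011

(0.611, 2.231, 1.011)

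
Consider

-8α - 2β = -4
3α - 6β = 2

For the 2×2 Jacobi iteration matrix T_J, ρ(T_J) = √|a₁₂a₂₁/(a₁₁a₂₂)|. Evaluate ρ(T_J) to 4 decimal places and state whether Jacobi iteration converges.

0.3536

a₁₂a₂₁/(a₁₁a₂₂) = (-2)·(3) / ((-8)·(-6)) = -0.125000
ρ = √|-0.125000| = √0.125000 = 0.3536
ρ < 1, so Jacobi converges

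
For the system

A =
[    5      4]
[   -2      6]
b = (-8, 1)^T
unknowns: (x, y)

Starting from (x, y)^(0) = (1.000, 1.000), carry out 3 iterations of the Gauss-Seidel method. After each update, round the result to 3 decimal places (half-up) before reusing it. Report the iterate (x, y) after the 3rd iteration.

Iteration 1:
  x = (-8 - (4)·1.000) / (5) = -2.400
  y = (1 - (-2)·-2.400) / (6) = -0.633
Iteration 2:
  x = (-8 - (4)·-0.633) / (5) = -1.094
  y = (1 - (-2)·-1.094) / (6) = -0.198
Iteration 3:
  x = (-8 - (4)·-0.198) / (5) = -1.442
  y = (1 - (-2)·-1.442) / (6) = -0.314

(-1.442, -0.314)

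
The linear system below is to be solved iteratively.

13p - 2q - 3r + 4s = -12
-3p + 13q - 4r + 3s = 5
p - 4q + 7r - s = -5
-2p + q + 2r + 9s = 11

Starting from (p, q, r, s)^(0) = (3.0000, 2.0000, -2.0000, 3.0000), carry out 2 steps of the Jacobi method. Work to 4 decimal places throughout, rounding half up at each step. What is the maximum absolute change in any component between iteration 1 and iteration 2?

1.4029

Iteration 1:
  p = (-12 - (-2)·2.0000 - (-3)·-2.0000 - (4)·3.0000) / (13) = -2.0000
  q = (5 - (-3)·3.0000 - (-4)·-2.0000 - (3)·3.0000) / (13) = -0.2308
  r = (-5 - (1)·3.0000 - (-4)·2.0000 - (-1)·3.0000) / (7) = 0.4286
  s = (11 - (-2)·3.0000 - (1)·2.0000 - (2)·-2.0000) / (9) = 2.1111
Iteration 2:
  p = (-12 - (-2)·-0.2308 - (-3)·0.4286 - (4)·2.1111) / (13) = -1.5092
  q = (5 - (-3)·-2.0000 - (-4)·0.4286 - (3)·2.1111) / (13) = -0.4322
  r = (-5 - (1)·-2.0000 - (-4)·-0.2308 - (-1)·2.1111) / (7) = -0.2589
  s = (11 - (-2)·-2.0000 - (1)·-0.2308 - (2)·0.4286) / (9) = 0.7082
Change: (0.4908, -0.2014, -0.6875, -1.4029) → max |·| = 1.4029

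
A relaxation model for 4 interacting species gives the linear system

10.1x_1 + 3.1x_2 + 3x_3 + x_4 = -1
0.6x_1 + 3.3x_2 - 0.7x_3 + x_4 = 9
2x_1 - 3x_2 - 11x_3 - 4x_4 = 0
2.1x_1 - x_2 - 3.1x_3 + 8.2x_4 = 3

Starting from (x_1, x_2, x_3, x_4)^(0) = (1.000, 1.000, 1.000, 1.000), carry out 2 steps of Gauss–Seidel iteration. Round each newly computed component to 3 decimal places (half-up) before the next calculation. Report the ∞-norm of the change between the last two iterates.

0.342

Iteration 1:
  x_1 = (-1 - (3.1)·1.000 - (3)·1.000 - (1)·1.000) / (10.1) = -0.802
  x_2 = (9 - (0.6)·-0.802 - (-0.7)·1.000 - (1)·1.000) / (3.3) = 2.782
  x_3 = (0 - (2)·-0.802 - (-3)·2.782 - (-4)·1.000) / (-11) = -1.268
  x_4 = (3 - (2.1)·-0.802 - (-1)·2.782 - (-3.1)·-1.268) / (8.2) = 0.431
Iteration 2:
  x_1 = (-1 - (3.1)·2.782 - (3)·-1.268 - (1)·0.431) / (10.1) = -0.619
  x_2 = (9 - (0.6)·-0.619 - (-0.7)·-1.268 - (1)·0.431) / (3.3) = 2.440
  x_3 = (0 - (2)·-0.619 - (-3)·2.440 - (-4)·0.431) / (-11) = -0.935
  x_4 = (3 - (2.1)·-0.619 - (-1)·2.440 - (-3.1)·-0.935) / (8.2) = 0.468
Change: (0.183, -0.342, 0.333, 0.037) → max |·| = 0.342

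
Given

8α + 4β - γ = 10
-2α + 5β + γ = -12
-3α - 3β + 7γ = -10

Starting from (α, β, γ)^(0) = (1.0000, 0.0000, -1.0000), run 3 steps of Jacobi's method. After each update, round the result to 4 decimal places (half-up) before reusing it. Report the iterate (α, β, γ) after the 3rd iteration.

Iteration 1:
  α = (10 - (4)·0.0000 - (-1)·-1.0000) / (8) = 1.1250
  β = (-12 - (-2)·1.0000 - (1)·-1.0000) / (5) = -1.8000
  γ = (-10 - (-3)·1.0000 - (-3)·0.0000) / (7) = -1.0000
Iteration 2:
  α = (10 - (4)·-1.8000 - (-1)·-1.0000) / (8) = 2.0250
  β = (-12 - (-2)·1.1250 - (1)·-1.0000) / (5) = -1.7500
  γ = (-10 - (-3)·1.1250 - (-3)·-1.8000) / (7) = -1.7179
Iteration 3:
  α = (10 - (4)·-1.7500 - (-1)·-1.7179) / (8) = 1.9103
  β = (-12 - (-2)·2.0250 - (1)·-1.7179) / (5) = -1.2464
  γ = (-10 - (-3)·2.0250 - (-3)·-1.7500) / (7) = -1.3107

(1.9103, -1.2464, -1.3107)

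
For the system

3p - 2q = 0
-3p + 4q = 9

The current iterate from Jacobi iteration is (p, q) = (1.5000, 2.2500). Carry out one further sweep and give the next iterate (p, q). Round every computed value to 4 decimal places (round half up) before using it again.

One sweep:
  p = (0 - (-2)·2.2500) / (3) = 1.5000
  q = (9 - (-3)·1.5000) / (4) = 3.3750

(1.5000, 3.3750)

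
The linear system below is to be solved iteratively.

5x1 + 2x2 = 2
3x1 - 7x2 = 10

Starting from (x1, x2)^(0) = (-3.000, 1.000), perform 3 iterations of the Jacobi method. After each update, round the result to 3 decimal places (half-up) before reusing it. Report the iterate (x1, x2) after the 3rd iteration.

(0.972, -0.792)

Iteration 1:
  x1 = (2 - (2)·1.000) / (5) = 0.000
  x2 = (10 - (3)·-3.000) / (-7) = -2.714
Iteration 2:
  x1 = (2 - (2)·-2.714) / (5) = 1.486
  x2 = (10 - (3)·0.000) / (-7) = -1.429
Iteration 3:
  x1 = (2 - (2)·-1.429) / (5) = 0.972
  x2 = (10 - (3)·1.486) / (-7) = -0.792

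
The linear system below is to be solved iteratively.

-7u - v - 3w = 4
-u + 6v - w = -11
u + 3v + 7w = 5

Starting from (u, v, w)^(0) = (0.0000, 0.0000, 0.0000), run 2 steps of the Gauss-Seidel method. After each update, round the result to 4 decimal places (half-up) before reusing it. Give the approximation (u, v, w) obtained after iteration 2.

Iteration 1:
  u = (4 - (-1)·0.0000 - (-3)·0.0000) / (-7) = -0.5714
  v = (-11 - (-1)·-0.5714 - (-1)·0.0000) / (6) = -1.9286
  w = (5 - (1)·-0.5714 - (3)·-1.9286) / (7) = 1.6225
Iteration 2:
  u = (4 - (-1)·-1.9286 - (-3)·1.6225) / (-7) = -0.9913
  v = (-11 - (-1)·-0.9913 - (-1)·1.6225) / (6) = -1.7281
  w = (5 - (1)·-0.9913 - (3)·-1.7281) / (7) = 1.5965

(-0.9913, -1.7281, 1.5965)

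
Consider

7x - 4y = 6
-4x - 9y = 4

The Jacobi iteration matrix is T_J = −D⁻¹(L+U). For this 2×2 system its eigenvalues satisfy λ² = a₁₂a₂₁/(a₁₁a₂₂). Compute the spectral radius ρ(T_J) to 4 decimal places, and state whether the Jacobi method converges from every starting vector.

a₁₂a₂₁/(a₁₁a₂₂) = (-4)·(-4) / ((7)·(-9)) = -0.253968
ρ = √|-0.253968| = √0.253968 = 0.5040
ρ < 1, so Jacobi converges

0.5040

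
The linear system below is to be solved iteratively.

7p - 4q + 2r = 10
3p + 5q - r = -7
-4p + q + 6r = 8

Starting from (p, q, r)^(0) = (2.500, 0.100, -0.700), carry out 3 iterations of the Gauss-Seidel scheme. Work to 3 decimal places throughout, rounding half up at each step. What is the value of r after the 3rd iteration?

Iteration 1:
  p = (10 - (-4)·0.100 - (2)·-0.700) / (7) = 1.686
  q = (-7 - (3)·1.686 - (-1)·-0.700) / (5) = -2.552
  r = (8 - (-4)·1.686 - (1)·-2.552) / (6) = 2.883
Iteration 2:
  p = (10 - (-4)·-2.552 - (2)·2.883) / (7) = -0.853
  q = (-7 - (3)·-0.853 - (-1)·2.883) / (5) = -0.312
  r = (8 - (-4)·-0.853 - (1)·-0.312) / (6) = 0.817
Iteration 3:
  p = (10 - (-4)·-0.312 - (2)·0.817) / (7) = 1.017
  q = (-7 - (3)·1.017 - (-1)·0.817) / (5) = -1.847
  r = (8 - (-4)·1.017 - (1)·-1.847) / (6) = 2.319

2.319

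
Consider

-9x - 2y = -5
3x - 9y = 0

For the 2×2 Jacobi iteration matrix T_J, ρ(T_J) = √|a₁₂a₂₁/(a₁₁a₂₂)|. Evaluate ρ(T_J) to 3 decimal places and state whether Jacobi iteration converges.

0.272

a₁₂a₂₁/(a₁₁a₂₂) = (-2)·(3) / ((-9)·(-9)) = -0.074074
ρ = √|-0.074074| = √0.074074 = 0.272
ρ < 1, so Jacobi converges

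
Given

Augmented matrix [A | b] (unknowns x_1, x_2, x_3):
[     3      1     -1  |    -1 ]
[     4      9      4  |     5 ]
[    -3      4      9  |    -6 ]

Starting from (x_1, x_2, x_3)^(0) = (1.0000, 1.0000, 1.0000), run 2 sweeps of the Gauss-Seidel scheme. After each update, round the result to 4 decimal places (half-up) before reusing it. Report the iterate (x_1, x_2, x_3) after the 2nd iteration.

(-0.7174, 1.2713, -1.4708)

Iteration 1:
  x_1 = (-1 - (1)·1.0000 - (-1)·1.0000) / (3) = -0.3333
  x_2 = (5 - (4)·-0.3333 - (4)·1.0000) / (9) = 0.2592
  x_3 = (-6 - (-3)·-0.3333 - (4)·0.2592) / (9) = -0.8930
Iteration 2:
  x_1 = (-1 - (1)·0.2592 - (-1)·-0.8930) / (3) = -0.7174
  x_2 = (5 - (4)·-0.7174 - (4)·-0.8930) / (9) = 1.2713
  x_3 = (-6 - (-3)·-0.7174 - (4)·1.2713) / (9) = -1.4708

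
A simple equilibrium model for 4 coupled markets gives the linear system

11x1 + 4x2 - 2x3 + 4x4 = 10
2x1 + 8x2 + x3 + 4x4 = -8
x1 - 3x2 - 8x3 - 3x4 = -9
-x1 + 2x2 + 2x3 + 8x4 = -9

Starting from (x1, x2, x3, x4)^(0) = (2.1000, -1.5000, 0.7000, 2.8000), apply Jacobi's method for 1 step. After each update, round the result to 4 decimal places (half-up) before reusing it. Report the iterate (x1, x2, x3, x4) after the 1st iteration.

(0.5636, -3.0125, 0.9000, -0.6625)

Iteration 1:
  x1 = (10 - (4)·-1.5000 - (-2)·0.7000 - (4)·2.8000) / (11) = 0.5636
  x2 = (-8 - (2)·2.1000 - (1)·0.7000 - (4)·2.8000) / (8) = -3.0125
  x3 = (-9 - (1)·2.1000 - (-3)·-1.5000 - (-3)·2.8000) / (-8) = 0.9000
  x4 = (-9 - (-1)·2.1000 - (2)·-1.5000 - (2)·0.7000) / (8) = -0.6625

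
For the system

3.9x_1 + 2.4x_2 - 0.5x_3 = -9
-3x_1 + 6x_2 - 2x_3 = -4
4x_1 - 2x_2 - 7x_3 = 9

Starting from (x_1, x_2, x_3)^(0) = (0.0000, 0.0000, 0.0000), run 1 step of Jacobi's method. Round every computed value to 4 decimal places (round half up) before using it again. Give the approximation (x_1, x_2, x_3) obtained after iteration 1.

Iteration 1:
  x_1 = (-9 - (2.4)·0.0000 - (-0.5)·0.0000) / (3.9) = -2.3077
  x_2 = (-4 - (-3)·0.0000 - (-2)·0.0000) / (6) = -0.6667
  x_3 = (9 - (4)·0.0000 - (-2)·0.0000) / (-7) = -1.2857

(-2.3077, -0.6667, -1.2857)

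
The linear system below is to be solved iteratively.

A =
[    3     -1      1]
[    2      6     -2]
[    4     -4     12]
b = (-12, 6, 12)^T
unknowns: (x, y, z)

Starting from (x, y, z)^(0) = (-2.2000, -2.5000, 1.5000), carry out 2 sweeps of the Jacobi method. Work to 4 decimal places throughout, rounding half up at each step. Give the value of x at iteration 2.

-3.5556

Iteration 1:
  x = (-12 - (-1)·-2.5000 - (1)·1.5000) / (3) = -5.3333
  y = (6 - (2)·-2.2000 - (-2)·1.5000) / (6) = 2.2333
  z = (12 - (4)·-2.2000 - (-4)·-2.5000) / (12) = 0.9000
Iteration 2:
  x = (-12 - (-1)·2.2333 - (1)·0.9000) / (3) = -3.5556
  y = (6 - (2)·-5.3333 - (-2)·0.9000) / (6) = 3.0778
  z = (12 - (4)·-5.3333 - (-4)·2.2333) / (12) = 3.5222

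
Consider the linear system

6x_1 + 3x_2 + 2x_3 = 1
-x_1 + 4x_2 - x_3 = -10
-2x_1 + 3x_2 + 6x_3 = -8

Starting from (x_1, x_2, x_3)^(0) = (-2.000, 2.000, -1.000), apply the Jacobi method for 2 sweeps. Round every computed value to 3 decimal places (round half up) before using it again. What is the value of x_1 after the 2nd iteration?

2.792

Iteration 1:
  x_1 = (1 - (3)·2.000 - (2)·-1.000) / (6) = -0.500
  x_2 = (-10 - (-1)·-2.000 - (-1)·-1.000) / (4) = -3.250
  x_3 = (-8 - (-2)·-2.000 - (3)·2.000) / (6) = -3.000
Iteration 2:
  x_1 = (1 - (3)·-3.250 - (2)·-3.000) / (6) = 2.792
  x_2 = (-10 - (-1)·-0.500 - (-1)·-3.000) / (4) = -3.375
  x_3 = (-8 - (-2)·-0.500 - (3)·-3.250) / (6) = 0.125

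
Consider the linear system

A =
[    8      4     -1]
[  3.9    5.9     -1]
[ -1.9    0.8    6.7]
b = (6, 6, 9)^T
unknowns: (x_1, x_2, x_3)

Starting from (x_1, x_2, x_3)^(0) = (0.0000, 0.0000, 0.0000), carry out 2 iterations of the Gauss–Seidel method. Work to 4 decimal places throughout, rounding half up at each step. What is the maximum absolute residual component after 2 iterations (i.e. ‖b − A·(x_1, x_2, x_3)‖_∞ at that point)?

Iteration 1:
  x_1 = (6 - (4)·0.0000 - (-1)·0.0000) / (8) = 0.7500
  x_2 = (6 - (3.9)·0.7500 - (-1)·0.0000) / (5.9) = 0.5212
  x_3 = (9 - (-1.9)·0.7500 - (0.8)·0.5212) / (6.7) = 1.4937
Iteration 2:
  x_1 = (6 - (4)·0.5212 - (-1)·1.4937) / (8) = 0.6761
  x_2 = (6 - (3.9)·0.6761 - (-1)·1.4937) / (5.9) = 0.8232
  x_3 = (9 - (-1.9)·0.6761 - (0.8)·0.8232) / (6.7) = 1.4367
Residual b − A·x = (-1.2649, -0.0570, 0.0001); ∞-norm = 1.2649

1.2649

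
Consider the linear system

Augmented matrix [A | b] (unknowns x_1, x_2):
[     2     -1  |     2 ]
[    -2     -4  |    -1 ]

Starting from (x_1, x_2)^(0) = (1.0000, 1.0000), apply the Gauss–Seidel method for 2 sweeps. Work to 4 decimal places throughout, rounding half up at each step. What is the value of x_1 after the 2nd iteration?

Iteration 1:
  x_1 = (2 - (-1)·1.0000) / (2) = 1.5000
  x_2 = (-1 - (-2)·1.5000) / (-4) = -0.5000
Iteration 2:
  x_1 = (2 - (-1)·-0.5000) / (2) = 0.7500
  x_2 = (-1 - (-2)·0.7500) / (-4) = -0.1250

0.7500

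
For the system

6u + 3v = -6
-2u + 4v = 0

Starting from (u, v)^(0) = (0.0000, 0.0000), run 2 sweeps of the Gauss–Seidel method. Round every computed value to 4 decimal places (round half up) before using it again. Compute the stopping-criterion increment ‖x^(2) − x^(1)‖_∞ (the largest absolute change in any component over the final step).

0.2500

Iteration 1:
  u = (-6 - (3)·0.0000) / (6) = -1.0000
  v = (0 - (-2)·-1.0000) / (4) = -0.5000
Iteration 2:
  u = (-6 - (3)·-0.5000) / (6) = -0.7500
  v = (0 - (-2)·-0.7500) / (4) = -0.3750
Change: (0.2500, 0.1250) → max |·| = 0.2500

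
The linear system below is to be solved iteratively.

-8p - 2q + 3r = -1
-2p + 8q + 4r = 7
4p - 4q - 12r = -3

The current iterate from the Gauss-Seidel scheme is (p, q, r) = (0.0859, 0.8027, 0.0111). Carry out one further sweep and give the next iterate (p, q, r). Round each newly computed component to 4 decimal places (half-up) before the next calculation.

(-0.0715, 0.8516, -0.0577)

One sweep:
  p = (-1 - (-2)·0.8027 - (3)·0.0111) / (-8) = -0.0715
  q = (7 - (-2)·-0.0715 - (4)·0.0111) / (8) = 0.8516
  r = (-3 - (4)·-0.0715 - (-4)·0.8516) / (-12) = -0.0577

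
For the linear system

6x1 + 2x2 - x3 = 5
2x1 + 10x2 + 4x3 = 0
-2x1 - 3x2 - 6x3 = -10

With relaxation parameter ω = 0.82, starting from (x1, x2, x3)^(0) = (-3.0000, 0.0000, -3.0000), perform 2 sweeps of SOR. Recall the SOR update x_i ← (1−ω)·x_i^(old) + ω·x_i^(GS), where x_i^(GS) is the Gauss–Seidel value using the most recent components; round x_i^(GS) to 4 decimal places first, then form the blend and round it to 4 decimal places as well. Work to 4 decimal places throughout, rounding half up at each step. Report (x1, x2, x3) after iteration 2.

Iteration 1:
  x1: GS value = (5 - (2)·0.0000 - (-1)·-3.0000) / (6) = 0.3333;  x1 ← (1−ω)·-3.0000 + ω·0.3333 = -0.2667
  x2: GS value = (0 - (2)·-0.2667 - (4)·-3.0000) / (10) = 1.2533;  x2 ← (1−ω)·0.0000 + ω·1.2533 = 1.0277
  x3: GS value = (-10 - (-2)·-0.2667 - (-3)·1.0277) / (-6) = 1.2417;  x3 ← (1−ω)·-3.0000 + ω·1.2417 = 0.4782
Iteration 2:
  x1: GS value = (5 - (2)·1.0277 - (-1)·0.4782) / (6) = 0.5705;  x1 ← (1−ω)·-0.2667 + ω·0.5705 = 0.4198
  x2: GS value = (0 - (2)·0.4198 - (4)·0.4782) / (10) = -0.2752;  x2 ← (1−ω)·1.0277 + ω·-0.2752 = -0.0407
  x3: GS value = (-10 - (-2)·0.4198 - (-3)·-0.0407) / (-6) = 1.5471;  x3 ← (1−ω)·0.4782 + ω·1.5471 = 1.3547

(0.4198, -0.0407, 1.3547)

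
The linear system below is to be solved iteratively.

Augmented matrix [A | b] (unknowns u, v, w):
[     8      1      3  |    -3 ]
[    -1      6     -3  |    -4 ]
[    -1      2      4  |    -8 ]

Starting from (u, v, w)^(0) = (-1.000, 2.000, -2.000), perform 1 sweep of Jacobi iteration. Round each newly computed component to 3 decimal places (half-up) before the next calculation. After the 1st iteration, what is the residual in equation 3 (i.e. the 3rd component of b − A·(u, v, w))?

Iteration 1:
  u = (-3 - (1)·2.000 - (3)·-2.000) / (8) = 0.125
  v = (-4 - (-1)·-1.000 - (-3)·-2.000) / (6) = -1.833
  w = (-8 - (-1)·-1.000 - (2)·2.000) / (4) = -3.250
Residual b − A·x = (7.583, -2.627, 8.791)

8.791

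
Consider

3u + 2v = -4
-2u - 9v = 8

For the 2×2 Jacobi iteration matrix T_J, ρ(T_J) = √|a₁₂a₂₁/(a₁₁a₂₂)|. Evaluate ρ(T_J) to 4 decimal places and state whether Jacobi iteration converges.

0.3849

a₁₂a₂₁/(a₁₁a₂₂) = (2)·(-2) / ((3)·(-9)) = 0.148148
ρ = √|0.148148| = √0.148148 = 0.3849
ρ < 1, so Jacobi converges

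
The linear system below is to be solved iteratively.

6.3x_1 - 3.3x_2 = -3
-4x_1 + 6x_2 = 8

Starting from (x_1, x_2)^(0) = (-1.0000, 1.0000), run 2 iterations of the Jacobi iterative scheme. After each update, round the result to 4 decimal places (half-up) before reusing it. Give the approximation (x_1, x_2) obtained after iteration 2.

(-0.1270, 1.3651)

Iteration 1:
  x_1 = (-3 - (-3.3)·1.0000) / (6.3) = 0.0476
  x_2 = (8 - (-4)·-1.0000) / (6) = 0.6667
Iteration 2:
  x_1 = (-3 - (-3.3)·0.6667) / (6.3) = -0.1270
  x_2 = (8 - (-4)·0.0476) / (6) = 1.3651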